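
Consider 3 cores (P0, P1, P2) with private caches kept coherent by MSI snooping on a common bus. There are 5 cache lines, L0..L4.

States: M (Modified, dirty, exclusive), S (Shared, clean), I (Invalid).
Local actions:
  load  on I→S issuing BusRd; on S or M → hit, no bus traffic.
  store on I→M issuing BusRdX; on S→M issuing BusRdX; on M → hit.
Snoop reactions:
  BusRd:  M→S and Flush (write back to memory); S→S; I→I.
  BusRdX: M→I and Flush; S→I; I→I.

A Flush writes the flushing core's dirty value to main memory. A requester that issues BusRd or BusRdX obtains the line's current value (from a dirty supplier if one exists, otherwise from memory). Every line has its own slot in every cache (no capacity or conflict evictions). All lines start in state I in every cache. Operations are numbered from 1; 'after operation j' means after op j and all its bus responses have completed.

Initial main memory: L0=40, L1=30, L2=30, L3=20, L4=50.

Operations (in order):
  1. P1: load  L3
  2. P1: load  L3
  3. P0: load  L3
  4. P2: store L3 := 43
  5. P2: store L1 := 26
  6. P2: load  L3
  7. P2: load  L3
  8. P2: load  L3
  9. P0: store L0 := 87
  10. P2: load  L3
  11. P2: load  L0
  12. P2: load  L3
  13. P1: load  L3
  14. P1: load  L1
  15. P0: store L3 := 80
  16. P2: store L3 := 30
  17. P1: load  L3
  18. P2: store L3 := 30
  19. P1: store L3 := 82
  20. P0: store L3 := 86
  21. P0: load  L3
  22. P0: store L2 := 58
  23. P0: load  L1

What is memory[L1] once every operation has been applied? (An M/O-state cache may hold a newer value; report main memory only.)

memory[L1] = 26

  op1 P1: load  L3 → I/S/I on L3; bus BusRd; mem=20
  op2 P1: load  L3 → I/S/I on L3; bus (none); mem=20
  op3 P0: load  L3 → S/S/I on L3; bus BusRd; mem=20
  op4 P2: store L3 := 43 → I/I/M on L3; bus BusRdX; mem=20
  op5 P2: store L1 := 26 → I/I/M on L1; bus BusRdX; mem=30
  op6 P2: load  L3 → I/I/M on L3; bus (none); mem=20
  op7 P2: load  L3 → I/I/M on L3; bus (none); mem=20
  op8 P2: load  L3 → I/I/M on L3; bus (none); mem=20
  op9 P0: store L0 := 87 → M/I/I on L0; bus BusRdX; mem=40
  op10 P2: load  L3 → I/I/M on L3; bus (none); mem=20
  op11 P2: load  L0 → S/I/S on L0; bus BusRd Flush; mem=87
  op12 P2: load  L3 → I/I/M on L3; bus (none); mem=20
  op13 P1: load  L3 → I/S/S on L3; bus BusRd Flush; mem=43
  op14 P1: load  L1 → I/S/S on L1; bus BusRd Flush; mem=26
  op15 P0: store L3 := 80 → M/I/I on L3; bus BusRdX; mem=43
  op16 P2: store L3 := 30 → I/I/M on L3; bus BusRdX Flush; mem=80
  op17 P1: load  L3 → I/S/S on L3; bus BusRd Flush; mem=30
  op18 P2: store L3 := 30 → I/I/M on L3; bus BusRdX; mem=30
  op19 P1: store L3 := 82 → I/M/I on L3; bus BusRdX Flush; mem=30
  op20 P0: store L3 := 86 → M/I/I on L3; bus BusRdX Flush; mem=82
  op21 P0: load  L3 → M/I/I on L3; bus (none); mem=82
  op22 P0: store L2 := 58 → M/I/I on L2; bus BusRdX; mem=30
  op23 P0: load  L1 → S/S/S on L1; bus BusRd; mem=26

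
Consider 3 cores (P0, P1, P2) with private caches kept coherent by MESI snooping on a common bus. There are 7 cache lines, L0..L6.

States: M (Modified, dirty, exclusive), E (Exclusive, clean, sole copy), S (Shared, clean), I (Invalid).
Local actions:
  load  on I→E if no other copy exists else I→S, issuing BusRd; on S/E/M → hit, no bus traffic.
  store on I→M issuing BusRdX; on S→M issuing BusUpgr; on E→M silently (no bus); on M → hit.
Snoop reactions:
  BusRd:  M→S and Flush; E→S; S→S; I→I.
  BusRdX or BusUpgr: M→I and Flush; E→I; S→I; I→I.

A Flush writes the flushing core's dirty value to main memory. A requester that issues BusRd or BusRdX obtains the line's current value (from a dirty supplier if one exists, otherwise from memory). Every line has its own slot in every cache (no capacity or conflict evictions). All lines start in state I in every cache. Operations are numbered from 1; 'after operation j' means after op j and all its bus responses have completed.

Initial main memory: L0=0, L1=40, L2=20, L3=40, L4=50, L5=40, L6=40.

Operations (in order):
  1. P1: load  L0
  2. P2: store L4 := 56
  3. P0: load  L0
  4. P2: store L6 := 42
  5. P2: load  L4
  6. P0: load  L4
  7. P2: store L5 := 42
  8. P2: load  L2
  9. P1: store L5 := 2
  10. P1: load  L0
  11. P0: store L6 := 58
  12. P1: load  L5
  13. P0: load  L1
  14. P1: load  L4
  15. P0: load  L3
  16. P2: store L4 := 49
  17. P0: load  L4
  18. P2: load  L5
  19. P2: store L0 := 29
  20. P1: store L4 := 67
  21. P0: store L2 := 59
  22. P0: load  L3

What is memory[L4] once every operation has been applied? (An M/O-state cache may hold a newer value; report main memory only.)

memory[L4] = 49

  op1 P1: load  L0 → I/E/I on L0; bus BusRd; mem=0
  op2 P2: store L4 := 56 → I/I/M on L4; bus BusRdX; mem=50
  op3 P0: load  L0 → S/S/I on L0; bus BusRd; mem=0
  op4 P2: store L6 := 42 → I/I/M on L6; bus BusRdX; mem=40
  op5 P2: load  L4 → I/I/M on L4; bus (none); mem=50
  op6 P0: load  L4 → S/I/S on L4; bus BusRd Flush; mem=56
  op7 P2: store L5 := 42 → I/I/M on L5; bus BusRdX; mem=40
  op8 P2: load  L2 → I/I/E on L2; bus BusRd; mem=20
  op9 P1: store L5 := 2 → I/M/I on L5; bus BusRdX Flush; mem=42
  op10 P1: load  L0 → S/S/I on L0; bus (none); mem=0
  op11 P0: store L6 := 58 → M/I/I on L6; bus BusRdX Flush; mem=42
  op12 P1: load  L5 → I/M/I on L5; bus (none); mem=42
  op13 P0: load  L1 → E/I/I on L1; bus BusRd; mem=40
  op14 P1: load  L4 → S/S/S on L4; bus BusRd; mem=56
  op15 P0: load  L3 → E/I/I on L3; bus BusRd; mem=40
  op16 P2: store L4 := 49 → I/I/M on L4; bus BusUpgr; mem=56
  op17 P0: load  L4 → S/I/S on L4; bus BusRd Flush; mem=49
  op18 P2: load  L5 → I/S/S on L5; bus BusRd Flush; mem=2
  op19 P2: store L0 := 29 → I/I/M on L0; bus BusRdX; mem=0
  op20 P1: store L4 := 67 → I/M/I on L4; bus BusRdX; mem=49
  op21 P0: store L2 := 59 → M/I/I on L2; bus BusRdX; mem=20
  op22 P0: load  L3 → E/I/I on L3; bus (none); mem=40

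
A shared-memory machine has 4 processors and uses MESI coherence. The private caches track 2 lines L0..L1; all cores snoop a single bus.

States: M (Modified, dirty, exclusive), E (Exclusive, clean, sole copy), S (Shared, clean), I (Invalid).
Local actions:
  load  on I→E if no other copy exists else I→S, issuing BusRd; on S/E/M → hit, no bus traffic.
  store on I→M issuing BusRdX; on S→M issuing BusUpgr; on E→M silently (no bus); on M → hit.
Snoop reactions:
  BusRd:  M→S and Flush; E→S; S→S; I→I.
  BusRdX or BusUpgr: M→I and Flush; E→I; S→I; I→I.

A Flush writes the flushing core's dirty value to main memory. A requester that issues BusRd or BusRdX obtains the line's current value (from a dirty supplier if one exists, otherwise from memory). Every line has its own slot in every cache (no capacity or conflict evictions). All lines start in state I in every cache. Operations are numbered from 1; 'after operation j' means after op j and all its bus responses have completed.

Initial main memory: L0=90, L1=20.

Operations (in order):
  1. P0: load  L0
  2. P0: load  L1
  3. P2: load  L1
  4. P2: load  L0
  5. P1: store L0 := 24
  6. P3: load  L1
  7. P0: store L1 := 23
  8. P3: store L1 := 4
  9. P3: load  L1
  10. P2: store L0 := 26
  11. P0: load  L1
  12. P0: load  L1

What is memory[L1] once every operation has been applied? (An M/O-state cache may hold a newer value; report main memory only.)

1. P0: load  L0  bus=[BusRd]  L0: P0=E P1=I P2=I P3=I  mem[L0]=90
2. P0: load  L1  bus=[BusRd]  L1: P0=E P1=I P2=I P3=I  mem[L1]=20
3. P2: load  L1  bus=[BusRd]  L1: P0=S P1=I P2=S P3=I  mem[L1]=20
4. P2: load  L0  bus=[BusRd]  L0: P0=S P1=I P2=S P3=I  mem[L0]=90
5. P1: store L0 := 24  bus=[BusRdX]  L0: P0=I P1=M P2=I P3=I  mem[L0]=90
6. P3: load  L1  bus=[BusRd]  L1: P0=S P1=I P2=S P3=S  mem[L1]=20
7. P0: store L1 := 23  bus=[BusUpgr]  L1: P0=M P1=I P2=I P3=I  mem[L1]=20
8. P3: store L1 := 4  bus=[BusRdX,Flush]  L1: P0=I P1=I P2=I P3=M  mem[L1]=23
9. P3: load  L1  bus=[-]  L1: P0=I P1=I P2=I P3=M  mem[L1]=23
10. P2: store L0 := 26  bus=[BusRdX,Flush]  L0: P0=I P1=I P2=M P3=I  mem[L0]=24
11. P0: load  L1  bus=[BusRd,Flush]  L1: P0=S P1=I P2=I P3=S  mem[L1]=4
12. P0: load  L1  bus=[-]  L1: P0=S P1=I P2=I P3=S  mem[L1]=4

memory[L1] = 4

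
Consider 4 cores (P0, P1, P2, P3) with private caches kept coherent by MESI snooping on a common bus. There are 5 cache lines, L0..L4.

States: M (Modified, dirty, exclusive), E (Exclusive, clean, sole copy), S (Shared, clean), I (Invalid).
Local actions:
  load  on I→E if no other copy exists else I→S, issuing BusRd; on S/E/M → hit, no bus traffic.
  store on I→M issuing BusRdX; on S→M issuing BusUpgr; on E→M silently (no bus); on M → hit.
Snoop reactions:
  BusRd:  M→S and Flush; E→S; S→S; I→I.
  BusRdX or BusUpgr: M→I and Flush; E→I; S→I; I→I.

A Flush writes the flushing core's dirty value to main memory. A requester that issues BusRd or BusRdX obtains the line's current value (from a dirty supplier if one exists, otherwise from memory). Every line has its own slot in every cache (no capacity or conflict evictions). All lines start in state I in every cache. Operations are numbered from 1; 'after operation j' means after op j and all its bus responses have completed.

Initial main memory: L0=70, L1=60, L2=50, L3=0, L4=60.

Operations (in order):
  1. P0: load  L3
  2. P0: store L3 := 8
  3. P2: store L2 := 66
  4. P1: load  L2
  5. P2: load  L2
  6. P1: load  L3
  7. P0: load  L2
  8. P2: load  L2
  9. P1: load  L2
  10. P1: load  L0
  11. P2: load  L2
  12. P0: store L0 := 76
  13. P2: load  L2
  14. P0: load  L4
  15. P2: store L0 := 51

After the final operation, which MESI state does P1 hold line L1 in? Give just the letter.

1. P0: load  L3  bus=[BusRd]  L3: P0=E P1=I P2=I P3=I  mem[L3]=0
2. P0: store L3 := 8  bus=[-]  L3: P0=M P1=I P2=I P3=I  mem[L3]=0
3. P2: store L2 := 66  bus=[BusRdX]  L2: P0=I P1=I P2=M P3=I  mem[L2]=50
4. P1: load  L2  bus=[BusRd,Flush]  L2: P0=I P1=S P2=S P3=I  mem[L2]=66
5. P2: load  L2  bus=[-]  L2: P0=I P1=S P2=S P3=I  mem[L2]=66
6. P1: load  L3  bus=[BusRd,Flush]  L3: P0=S P1=S P2=I P3=I  mem[L3]=8
7. P0: load  L2  bus=[BusRd]  L2: P0=S P1=S P2=S P3=I  mem[L2]=66
8. P2: load  L2  bus=[-]  L2: P0=S P1=S P2=S P3=I  mem[L2]=66
9. P1: load  L2  bus=[-]  L2: P0=S P1=S P2=S P3=I  mem[L2]=66
10. P1: load  L0  bus=[BusRd]  L0: P0=I P1=E P2=I P3=I  mem[L0]=70
11. P2: load  L2  bus=[-]  L2: P0=S P1=S P2=S P3=I  mem[L2]=66
12. P0: store L0 := 76  bus=[BusRdX]  L0: P0=M P1=I P2=I P3=I  mem[L0]=70
13. P2: load  L2  bus=[-]  L2: P0=S P1=S P2=S P3=I  mem[L2]=66
14. P0: load  L4  bus=[BusRd]  L4: P0=E P1=I P2=I P3=I  mem[L4]=60
15. P2: store L0 := 51  bus=[BusRdX,Flush]  L0: P0=I P1=I P2=M P3=I  mem[L0]=76

state = I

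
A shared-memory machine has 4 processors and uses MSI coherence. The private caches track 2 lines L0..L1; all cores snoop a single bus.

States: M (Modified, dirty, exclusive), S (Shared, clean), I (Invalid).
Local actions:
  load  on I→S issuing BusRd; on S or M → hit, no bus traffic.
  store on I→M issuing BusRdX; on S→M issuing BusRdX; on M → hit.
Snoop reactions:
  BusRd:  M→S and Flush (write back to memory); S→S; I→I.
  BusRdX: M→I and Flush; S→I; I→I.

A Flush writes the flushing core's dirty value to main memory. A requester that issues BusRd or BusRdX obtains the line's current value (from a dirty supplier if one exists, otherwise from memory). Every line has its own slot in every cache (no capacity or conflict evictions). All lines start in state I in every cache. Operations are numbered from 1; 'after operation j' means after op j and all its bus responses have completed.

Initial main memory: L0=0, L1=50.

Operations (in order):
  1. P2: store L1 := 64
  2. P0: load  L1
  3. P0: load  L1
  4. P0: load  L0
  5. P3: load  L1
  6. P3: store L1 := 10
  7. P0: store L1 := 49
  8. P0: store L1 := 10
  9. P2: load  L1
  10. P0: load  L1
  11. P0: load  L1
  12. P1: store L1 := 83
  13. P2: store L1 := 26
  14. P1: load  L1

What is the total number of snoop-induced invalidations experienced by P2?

invalidations = 2

1. P2: store L1 := 64  bus=[BusRdX]  L1: P0=I P1=I P2=M P3=I  mem[L1]=50
2. P0: load  L1  bus=[BusRd,Flush]  L1: P0=S P1=I P2=S P3=I  mem[L1]=64
3. P0: load  L1  bus=[-]  L1: P0=S P1=I P2=S P3=I  mem[L1]=64
4. P0: load  L0  bus=[BusRd]  L0: P0=S P1=I P2=I P3=I  mem[L0]=0
5. P3: load  L1  bus=[BusRd]  L1: P0=S P1=I P2=S P3=S  mem[L1]=64
6. P3: store L1 := 10  bus=[BusRdX]  L1: P0=I P1=I P2=I P3=M  mem[L1]=64
7. P0: store L1 := 49  bus=[BusRdX,Flush]  L1: P0=M P1=I P2=I P3=I  mem[L1]=10
8. P0: store L1 := 10  bus=[-]  L1: P0=M P1=I P2=I P3=I  mem[L1]=10
9. P2: load  L1  bus=[BusRd,Flush]  L1: P0=S P1=I P2=S P3=I  mem[L1]=10
10. P0: load  L1  bus=[-]  L1: P0=S P1=I P2=S P3=I  mem[L1]=10
11. P0: load  L1  bus=[-]  L1: P0=S P1=I P2=S P3=I  mem[L1]=10
12. P1: store L1 := 83  bus=[BusRdX]  L1: P0=I P1=M P2=I P3=I  mem[L1]=10
13. P2: store L1 := 26  bus=[BusRdX,Flush]  L1: P0=I P1=I P2=M P3=I  mem[L1]=83
14. P1: load  L1  bus=[BusRd,Flush]  L1: P0=I P1=S P2=S P3=I  mem[L1]=26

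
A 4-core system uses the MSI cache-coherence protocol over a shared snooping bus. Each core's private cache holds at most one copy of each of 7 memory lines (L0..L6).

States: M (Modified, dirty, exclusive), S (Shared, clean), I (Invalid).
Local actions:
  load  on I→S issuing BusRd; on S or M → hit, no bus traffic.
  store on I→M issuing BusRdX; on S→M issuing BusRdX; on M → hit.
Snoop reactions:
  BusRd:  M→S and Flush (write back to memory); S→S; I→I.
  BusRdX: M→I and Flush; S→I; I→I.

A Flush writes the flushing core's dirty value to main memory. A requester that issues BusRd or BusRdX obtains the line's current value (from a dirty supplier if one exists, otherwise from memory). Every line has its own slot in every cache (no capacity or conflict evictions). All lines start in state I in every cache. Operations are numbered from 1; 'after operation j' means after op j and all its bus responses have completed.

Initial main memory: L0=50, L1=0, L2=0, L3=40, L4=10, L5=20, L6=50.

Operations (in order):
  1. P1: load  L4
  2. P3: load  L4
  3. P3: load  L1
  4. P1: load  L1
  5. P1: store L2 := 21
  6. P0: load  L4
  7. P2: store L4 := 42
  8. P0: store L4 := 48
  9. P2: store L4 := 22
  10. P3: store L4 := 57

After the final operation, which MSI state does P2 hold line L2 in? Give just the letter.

state = I

step 1: P1: load  L4  ⟶  ISII  (L4)  txn=BusRd  M[L4]=10
step 2: P3: load  L4  ⟶  ISIS  (L4)  txn=BusRd  M[L4]=10
step 3: P3: load  L1  ⟶  IIIS  (L1)  txn=BusRd  M[L1]=0
step 4: P1: load  L1  ⟶  ISIS  (L1)  txn=BusRd  M[L1]=0
step 5: P1: store L2 := 21  ⟶  IMII  (L2)  txn=BusRdX  M[L2]=0
step 6: P0: load  L4  ⟶  SSIS  (L4)  txn=BusRd  M[L4]=10
step 7: P2: store L4 := 42  ⟶  IIMI  (L4)  txn=BusRdX  M[L4]=10
step 8: P0: store L4 := 48  ⟶  MIII  (L4)  txn=BusRdX+Flush  M[L4]=42
step 9: P2: store L4 := 22  ⟶  IIMI  (L4)  txn=BusRdX+Flush  M[L4]=48
step 10: P3: store L4 := 57  ⟶  IIIM  (L4)  txn=BusRdX+Flush  M[L4]=22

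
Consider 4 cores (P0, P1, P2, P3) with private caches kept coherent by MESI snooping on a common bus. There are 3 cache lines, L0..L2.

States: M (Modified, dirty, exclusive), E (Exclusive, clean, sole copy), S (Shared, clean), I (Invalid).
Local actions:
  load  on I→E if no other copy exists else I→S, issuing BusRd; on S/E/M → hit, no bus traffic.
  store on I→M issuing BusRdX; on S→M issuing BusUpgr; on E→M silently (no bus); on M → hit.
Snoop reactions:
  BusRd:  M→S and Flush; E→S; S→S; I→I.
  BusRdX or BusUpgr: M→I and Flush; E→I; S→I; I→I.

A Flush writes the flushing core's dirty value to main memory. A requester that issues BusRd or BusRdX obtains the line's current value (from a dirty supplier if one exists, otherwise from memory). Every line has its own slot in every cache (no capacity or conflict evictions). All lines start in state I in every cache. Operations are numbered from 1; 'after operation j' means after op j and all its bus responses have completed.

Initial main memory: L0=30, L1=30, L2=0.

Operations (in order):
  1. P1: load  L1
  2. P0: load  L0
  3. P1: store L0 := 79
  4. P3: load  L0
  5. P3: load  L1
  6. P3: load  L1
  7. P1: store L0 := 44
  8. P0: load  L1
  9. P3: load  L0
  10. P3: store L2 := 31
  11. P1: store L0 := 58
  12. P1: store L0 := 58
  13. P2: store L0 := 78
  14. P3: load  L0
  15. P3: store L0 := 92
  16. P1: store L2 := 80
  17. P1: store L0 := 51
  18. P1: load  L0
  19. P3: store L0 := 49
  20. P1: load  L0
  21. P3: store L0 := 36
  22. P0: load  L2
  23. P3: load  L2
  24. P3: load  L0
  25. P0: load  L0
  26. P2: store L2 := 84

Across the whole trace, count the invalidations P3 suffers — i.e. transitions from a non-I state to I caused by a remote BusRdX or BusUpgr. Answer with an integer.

invalidations = 5

1. P1: load  L1  bus=[BusRd]  L1: P0=I P1=E P2=I P3=I  mem[L1]=30
2. P0: load  L0  bus=[BusRd]  L0: P0=E P1=I P2=I P3=I  mem[L0]=30
3. P1: store L0 := 79  bus=[BusRdX]  L0: P0=I P1=M P2=I P3=I  mem[L0]=30
4. P3: load  L0  bus=[BusRd,Flush]  L0: P0=I P1=S P2=I P3=S  mem[L0]=79
5. P3: load  L1  bus=[BusRd]  L1: P0=I P1=S P2=I P3=S  mem[L1]=30
6. P3: load  L1  bus=[-]  L1: P0=I P1=S P2=I P3=S  mem[L1]=30
7. P1: store L0 := 44  bus=[BusUpgr]  L0: P0=I P1=M P2=I P3=I  mem[L0]=79
8. P0: load  L1  bus=[BusRd]  L1: P0=S P1=S P2=I P3=S  mem[L1]=30
9. P3: load  L0  bus=[BusRd,Flush]  L0: P0=I P1=S P2=I P3=S  mem[L0]=44
10. P3: store L2 := 31  bus=[BusRdX]  L2: P0=I P1=I P2=I P3=M  mem[L2]=0
11. P1: store L0 := 58  bus=[BusUpgr]  L0: P0=I P1=M P2=I P3=I  mem[L0]=44
12. P1: store L0 := 58  bus=[-]  L0: P0=I P1=M P2=I P3=I  mem[L0]=44
13. P2: store L0 := 78  bus=[BusRdX,Flush]  L0: P0=I P1=I P2=M P3=I  mem[L0]=58
14. P3: load  L0  bus=[BusRd,Flush]  L0: P0=I P1=I P2=S P3=S  mem[L0]=78
15. P3: store L0 := 92  bus=[BusUpgr]  L0: P0=I P1=I P2=I P3=M  mem[L0]=78
16. P1: store L2 := 80  bus=[BusRdX,Flush]  L2: P0=I P1=M P2=I P3=I  mem[L2]=31
17. P1: store L0 := 51  bus=[BusRdX,Flush]  L0: P0=I P1=M P2=I P3=I  mem[L0]=92
18. P1: load  L0  bus=[-]  L0: P0=I P1=M P2=I P3=I  mem[L0]=92
19. P3: store L0 := 49  bus=[BusRdX,Flush]  L0: P0=I P1=I P2=I P3=M  mem[L0]=51
20. P1: load  L0  bus=[BusRd,Flush]  L0: P0=I P1=S P2=I P3=S  mem[L0]=49
21. P3: store L0 := 36  bus=[BusUpgr]  L0: P0=I P1=I P2=I P3=M  mem[L0]=49
22. P0: load  L2  bus=[BusRd,Flush]  L2: P0=S P1=S P2=I P3=I  mem[L2]=80
23. P3: load  L2  bus=[BusRd]  L2: P0=S P1=S P2=I P3=S  mem[L2]=80
24. P3: load  L0  bus=[-]  L0: P0=I P1=I P2=I P3=M  mem[L0]=49
25. P0: load  L0  bus=[BusRd,Flush]  L0: P0=S P1=I P2=I P3=S  mem[L0]=36
26. P2: store L2 := 84  bus=[BusRdX]  L2: P0=I P1=I P2=M P3=I  mem[L2]=80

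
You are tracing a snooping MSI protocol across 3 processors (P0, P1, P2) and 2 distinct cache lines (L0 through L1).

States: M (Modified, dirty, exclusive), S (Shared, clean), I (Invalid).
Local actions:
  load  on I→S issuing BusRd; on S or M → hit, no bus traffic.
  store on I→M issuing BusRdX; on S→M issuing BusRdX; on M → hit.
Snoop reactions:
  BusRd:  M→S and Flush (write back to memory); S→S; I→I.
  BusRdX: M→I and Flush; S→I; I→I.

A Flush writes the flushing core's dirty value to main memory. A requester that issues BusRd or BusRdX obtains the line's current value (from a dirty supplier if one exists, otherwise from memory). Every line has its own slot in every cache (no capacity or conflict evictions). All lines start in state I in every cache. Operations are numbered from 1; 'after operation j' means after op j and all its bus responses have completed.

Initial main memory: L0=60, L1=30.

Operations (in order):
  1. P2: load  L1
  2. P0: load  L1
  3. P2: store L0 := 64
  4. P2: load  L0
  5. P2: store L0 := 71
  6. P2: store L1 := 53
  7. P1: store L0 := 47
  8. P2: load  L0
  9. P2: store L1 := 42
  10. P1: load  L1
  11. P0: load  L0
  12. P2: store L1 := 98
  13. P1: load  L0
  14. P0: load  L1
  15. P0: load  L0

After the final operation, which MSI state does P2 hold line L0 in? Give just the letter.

1. P2: load  L1  bus=[BusRd]  L1: P0=I P1=I P2=S  mem[L1]=30
2. P0: load  L1  bus=[BusRd]  L1: P0=S P1=I P2=S  mem[L1]=30
3. P2: store L0 := 64  bus=[BusRdX]  L0: P0=I P1=I P2=M  mem[L0]=60
4. P2: load  L0  bus=[-]  L0: P0=I P1=I P2=M  mem[L0]=60
5. P2: store L0 := 71  bus=[-]  L0: P0=I P1=I P2=M  mem[L0]=60
6. P2: store L1 := 53  bus=[BusRdX]  L1: P0=I P1=I P2=M  mem[L1]=30
7. P1: store L0 := 47  bus=[BusRdX,Flush]  L0: P0=I P1=M P2=I  mem[L0]=71
8. P2: load  L0  bus=[BusRd,Flush]  L0: P0=I P1=S P2=S  mem[L0]=47
9. P2: store L1 := 42  bus=[-]  L1: P0=I P1=I P2=M  mem[L1]=30
10. P1: load  L1  bus=[BusRd,Flush]  L1: P0=I P1=S P2=S  mem[L1]=42
11. P0: load  L0  bus=[BusRd]  L0: P0=S P1=S P2=S  mem[L0]=47
12. P2: store L1 := 98  bus=[BusRdX]  L1: P0=I P1=I P2=M  mem[L1]=42
13. P1: load  L0  bus=[-]  L0: P0=S P1=S P2=S  mem[L0]=47
14. P0: load  L1  bus=[BusRd,Flush]  L1: P0=S P1=I P2=S  mem[L1]=98
15. P0: load  L0  bus=[-]  L0: P0=S P1=S P2=S  mem[L0]=47

state = S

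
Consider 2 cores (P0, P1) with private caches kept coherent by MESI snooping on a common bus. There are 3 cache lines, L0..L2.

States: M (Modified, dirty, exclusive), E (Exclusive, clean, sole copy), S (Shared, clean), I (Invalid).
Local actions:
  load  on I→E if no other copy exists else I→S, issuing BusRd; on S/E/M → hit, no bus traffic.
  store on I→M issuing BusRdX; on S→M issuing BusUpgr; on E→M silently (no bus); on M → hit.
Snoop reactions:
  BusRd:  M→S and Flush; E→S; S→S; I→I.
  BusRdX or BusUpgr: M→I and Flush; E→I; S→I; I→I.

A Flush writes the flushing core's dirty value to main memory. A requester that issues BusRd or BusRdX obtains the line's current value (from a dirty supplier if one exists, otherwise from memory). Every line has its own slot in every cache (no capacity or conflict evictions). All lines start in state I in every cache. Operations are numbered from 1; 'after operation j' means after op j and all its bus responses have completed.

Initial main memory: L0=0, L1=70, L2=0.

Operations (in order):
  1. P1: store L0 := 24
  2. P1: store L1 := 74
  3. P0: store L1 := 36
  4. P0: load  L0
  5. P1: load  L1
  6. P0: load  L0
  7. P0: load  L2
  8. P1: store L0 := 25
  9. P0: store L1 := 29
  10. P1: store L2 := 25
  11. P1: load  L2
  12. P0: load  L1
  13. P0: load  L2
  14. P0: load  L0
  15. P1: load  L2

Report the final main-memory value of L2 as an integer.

memory[L2] = 25

1. P1: store L0 := 24  bus=[BusRdX]  L0: P0=I P1=M  mem[L0]=0
2. P1: store L1 := 74  bus=[BusRdX]  L1: P0=I P1=M  mem[L1]=70
3. P0: store L1 := 36  bus=[BusRdX,Flush]  L1: P0=M P1=I  mem[L1]=74
4. P0: load  L0  bus=[BusRd,Flush]  L0: P0=S P1=S  mem[L0]=24
5. P1: load  L1  bus=[BusRd,Flush]  L1: P0=S P1=S  mem[L1]=36
6. P0: load  L0  bus=[-]  L0: P0=S P1=S  mem[L0]=24
7. P0: load  L2  bus=[BusRd]  L2: P0=E P1=I  mem[L2]=0
8. P1: store L0 := 25  bus=[BusUpgr]  L0: P0=I P1=M  mem[L0]=24
9. P0: store L1 := 29  bus=[BusUpgr]  L1: P0=M P1=I  mem[L1]=36
10. P1: store L2 := 25  bus=[BusRdX]  L2: P0=I P1=M  mem[L2]=0
11. P1: load  L2  bus=[-]  L2: P0=I P1=M  mem[L2]=0
12. P0: load  L1  bus=[-]  L1: P0=M P1=I  mem[L1]=36
13. P0: load  L2  bus=[BusRd,Flush]  L2: P0=S P1=S  mem[L2]=25
14. P0: load  L0  bus=[BusRd,Flush]  L0: P0=S P1=S  mem[L0]=25
15. P1: load  L2  bus=[-]  L2: P0=S P1=S  mem[L2]=25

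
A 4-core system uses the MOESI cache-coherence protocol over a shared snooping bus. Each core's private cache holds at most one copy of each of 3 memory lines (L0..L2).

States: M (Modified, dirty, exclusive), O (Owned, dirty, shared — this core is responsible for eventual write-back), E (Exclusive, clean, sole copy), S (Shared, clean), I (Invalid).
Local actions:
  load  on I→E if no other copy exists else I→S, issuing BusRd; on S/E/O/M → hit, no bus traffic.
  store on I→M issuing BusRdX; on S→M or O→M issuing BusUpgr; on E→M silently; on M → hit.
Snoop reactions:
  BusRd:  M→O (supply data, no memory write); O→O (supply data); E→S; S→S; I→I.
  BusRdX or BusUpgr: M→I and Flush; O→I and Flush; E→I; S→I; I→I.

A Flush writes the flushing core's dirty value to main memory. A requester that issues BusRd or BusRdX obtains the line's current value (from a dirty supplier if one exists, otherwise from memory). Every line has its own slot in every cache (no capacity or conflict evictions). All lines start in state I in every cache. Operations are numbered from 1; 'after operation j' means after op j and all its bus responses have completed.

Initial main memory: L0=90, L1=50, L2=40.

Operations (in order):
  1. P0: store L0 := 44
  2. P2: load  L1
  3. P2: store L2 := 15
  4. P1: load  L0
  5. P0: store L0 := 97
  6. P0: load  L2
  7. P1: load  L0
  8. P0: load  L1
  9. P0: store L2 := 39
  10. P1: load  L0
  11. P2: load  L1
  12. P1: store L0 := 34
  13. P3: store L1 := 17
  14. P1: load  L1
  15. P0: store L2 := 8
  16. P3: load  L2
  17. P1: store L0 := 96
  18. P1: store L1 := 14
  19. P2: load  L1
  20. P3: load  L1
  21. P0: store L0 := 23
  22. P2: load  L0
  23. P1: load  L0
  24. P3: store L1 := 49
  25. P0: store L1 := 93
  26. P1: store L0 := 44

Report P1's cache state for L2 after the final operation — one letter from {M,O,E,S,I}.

[1] P0: store L0 := 44 | P0:M(44), P1:I, P2:I, P3:I | bus: BusRdX
[2] P2: load  L1 | P0:I, P1:I, P2:E(50), P3:I | bus: BusRd
[3] P2: store L2 := 15 | P0:I, P1:I, P2:M(15), P3:I | bus: BusRdX
[4] P1: load  L0 | P0:O(44), P1:S(44), P2:I, P3:I | bus: BusRd
[5] P0: store L0 := 97 | P0:M(97), P1:I, P2:I, P3:I | bus: BusUpgr
[6] P0: load  L2 | P0:S(15), P1:I, P2:O(15), P3:I | bus: BusRd
[7] P1: load  L0 | P0:O(97), P1:S(97), P2:I, P3:I | bus: BusRd
[8] P0: load  L1 | P0:S(50), P1:I, P2:S(50), P3:I | bus: BusRd
[9] P0: store L2 := 39 | P0:M(39), P1:I, P2:I, P3:I | bus: BusUpgr,Flush
[10] P1: load  L0 | P0:O(97), P1:S(97), P2:I, P3:I | bus: none
[11] P2: load  L1 | P0:S(50), P1:I, P2:S(50), P3:I | bus: none
[12] P1: store L0 := 34 | P0:I, P1:M(34), P2:I, P3:I | bus: BusUpgr,Flush
[13] P3: store L1 := 17 | P0:I, P1:I, P2:I, P3:M(17) | bus: BusRdX
[14] P1: load  L1 | P0:I, P1:S(17), P2:I, P3:O(17) | bus: BusRd
[15] P0: store L2 := 8 | P0:M(8), P1:I, P2:I, P3:I | bus: none
[16] P3: load  L2 | P0:O(8), P1:I, P2:I, P3:S(8) | bus: BusRd
[17] P1: store L0 := 96 | P0:I, P1:M(96), P2:I, P3:I | bus: none
[18] P1: store L1 := 14 | P0:I, P1:M(14), P2:I, P3:I | bus: BusUpgr,Flush
[19] P2: load  L1 | P0:I, P1:O(14), P2:S(14), P3:I | bus: BusRd
[20] P3: load  L1 | P0:I, P1:O(14), P2:S(14), P3:S(14) | bus: BusRd
[21] P0: store L0 := 23 | P0:M(23), P1:I, P2:I, P3:I | bus: BusRdX,Flush
[22] P2: load  L0 | P0:O(23), P1:I, P2:S(23), P3:I | bus: BusRd
[23] P1: load  L0 | P0:O(23), P1:S(23), P2:S(23), P3:I | bus: BusRd
[24] P3: store L1 := 49 | P0:I, P1:I, P2:I, P3:M(49) | bus: BusUpgr,Flush
[25] P0: store L1 := 93 | P0:M(93), P1:I, P2:I, P3:I | bus: BusRdX,Flush
[26] P1: store L0 := 44 | P0:I, P1:M(44), P2:I, P3:I | bus: BusUpgr,Flush

state = I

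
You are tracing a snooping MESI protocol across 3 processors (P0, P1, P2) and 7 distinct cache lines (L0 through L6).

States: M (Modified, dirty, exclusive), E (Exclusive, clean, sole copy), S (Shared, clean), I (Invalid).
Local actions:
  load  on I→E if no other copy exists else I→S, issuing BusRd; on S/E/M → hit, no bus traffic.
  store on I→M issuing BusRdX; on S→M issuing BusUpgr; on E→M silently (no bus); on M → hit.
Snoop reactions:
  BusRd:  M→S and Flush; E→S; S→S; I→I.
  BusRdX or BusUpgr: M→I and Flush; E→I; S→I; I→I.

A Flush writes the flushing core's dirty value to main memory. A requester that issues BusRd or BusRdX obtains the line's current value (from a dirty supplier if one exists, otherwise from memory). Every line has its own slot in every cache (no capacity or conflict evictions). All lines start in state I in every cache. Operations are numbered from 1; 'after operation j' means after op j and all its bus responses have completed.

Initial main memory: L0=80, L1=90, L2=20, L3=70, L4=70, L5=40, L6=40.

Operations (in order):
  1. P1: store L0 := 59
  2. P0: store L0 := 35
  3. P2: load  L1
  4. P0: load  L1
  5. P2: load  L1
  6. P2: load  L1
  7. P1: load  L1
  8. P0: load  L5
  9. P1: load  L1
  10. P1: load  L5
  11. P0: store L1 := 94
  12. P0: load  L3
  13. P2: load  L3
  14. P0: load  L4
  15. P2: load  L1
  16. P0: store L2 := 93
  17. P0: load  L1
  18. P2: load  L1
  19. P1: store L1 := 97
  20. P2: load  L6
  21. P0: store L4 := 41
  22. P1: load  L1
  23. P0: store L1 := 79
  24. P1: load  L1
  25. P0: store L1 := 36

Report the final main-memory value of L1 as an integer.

1. P1: store L0 := 59  bus=[BusRdX]  L0: P0=I P1=M P2=I  mem[L0]=80
2. P0: store L0 := 35  bus=[BusRdX,Flush]  L0: P0=M P1=I P2=I  mem[L0]=59
3. P2: load  L1  bus=[BusRd]  L1: P0=I P1=I P2=E  mem[L1]=90
4. P0: load  L1  bus=[BusRd]  L1: P0=S P1=I P2=S  mem[L1]=90
5. P2: load  L1  bus=[-]  L1: P0=S P1=I P2=S  mem[L1]=90
6. P2: load  L1  bus=[-]  L1: P0=S P1=I P2=S  mem[L1]=90
7. P1: load  L1  bus=[BusRd]  L1: P0=S P1=S P2=S  mem[L1]=90
8. P0: load  L5  bus=[BusRd]  L5: P0=E P1=I P2=I  mem[L5]=40
9. P1: load  L1  bus=[-]  L1: P0=S P1=S P2=S  mem[L1]=90
10. P1: load  L5  bus=[BusRd]  L5: P0=S P1=S P2=I  mem[L5]=40
11. P0: store L1 := 94  bus=[BusUpgr]  L1: P0=M P1=I P2=I  mem[L1]=90
12. P0: load  L3  bus=[BusRd]  L3: P0=E P1=I P2=I  mem[L3]=70
13. P2: load  L3  bus=[BusRd]  L3: P0=S P1=I P2=S  mem[L3]=70
14. P0: load  L4  bus=[BusRd]  L4: P0=E P1=I P2=I  mem[L4]=70
15. P2: load  L1  bus=[BusRd,Flush]  L1: P0=S P1=I P2=S  mem[L1]=94
16. P0: store L2 := 93  bus=[BusRdX]  L2: P0=M P1=I P2=I  mem[L2]=20
17. P0: load  L1  bus=[-]  L1: P0=S P1=I P2=S  mem[L1]=94
18. P2: load  L1  bus=[-]  L1: P0=S P1=I P2=S  mem[L1]=94
19. P1: store L1 := 97  bus=[BusRdX]  L1: P0=I P1=M P2=I  mem[L1]=94
20. P2: load  L6  bus=[BusRd]  L6: P0=I P1=I P2=E  mem[L6]=40
21. P0: store L4 := 41  bus=[-]  L4: P0=M P1=I P2=I  mem[L4]=70
22. P1: load  L1  bus=[-]  L1: P0=I P1=M P2=I  mem[L1]=94
23. P0: store L1 := 79  bus=[BusRdX,Flush]  L1: P0=M P1=I P2=I  mem[L1]=97
24. P1: load  L1  bus=[BusRd,Flush]  L1: P0=S P1=S P2=I  mem[L1]=79
25. P0: store L1 := 36  bus=[BusUpgr]  L1: P0=M P1=I P2=I  mem[L1]=79

memory[L1] = 79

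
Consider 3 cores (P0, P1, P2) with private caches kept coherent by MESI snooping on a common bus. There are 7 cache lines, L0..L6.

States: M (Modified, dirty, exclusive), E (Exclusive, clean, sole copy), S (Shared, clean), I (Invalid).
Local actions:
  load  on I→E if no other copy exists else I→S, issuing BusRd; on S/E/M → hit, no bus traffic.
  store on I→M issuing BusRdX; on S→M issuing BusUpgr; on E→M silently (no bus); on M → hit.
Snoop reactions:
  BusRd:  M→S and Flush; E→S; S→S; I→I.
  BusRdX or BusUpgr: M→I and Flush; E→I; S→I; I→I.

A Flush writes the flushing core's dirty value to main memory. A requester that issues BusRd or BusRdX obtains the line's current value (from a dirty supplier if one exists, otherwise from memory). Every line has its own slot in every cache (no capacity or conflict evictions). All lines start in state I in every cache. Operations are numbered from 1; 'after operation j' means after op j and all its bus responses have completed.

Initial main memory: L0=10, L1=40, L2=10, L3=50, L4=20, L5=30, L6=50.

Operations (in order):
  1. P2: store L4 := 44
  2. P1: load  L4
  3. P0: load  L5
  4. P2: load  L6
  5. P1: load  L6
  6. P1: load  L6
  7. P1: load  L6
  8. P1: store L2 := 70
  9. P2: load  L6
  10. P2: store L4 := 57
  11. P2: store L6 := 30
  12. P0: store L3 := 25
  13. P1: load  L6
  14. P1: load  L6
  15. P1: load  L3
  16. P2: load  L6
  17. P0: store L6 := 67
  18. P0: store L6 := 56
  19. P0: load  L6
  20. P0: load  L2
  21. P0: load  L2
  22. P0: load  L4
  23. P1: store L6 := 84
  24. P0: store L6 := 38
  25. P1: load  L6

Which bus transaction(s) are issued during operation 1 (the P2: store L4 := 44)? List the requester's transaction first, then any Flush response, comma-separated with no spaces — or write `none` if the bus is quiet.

1. P2: store L4 := 44  bus=[BusRdX]  L4: P0=I P1=I P2=M  mem[L4]=20
2. P1: load  L4  bus=[BusRd,Flush]  L4: P0=I P1=S P2=S  mem[L4]=44
3. P0: load  L5  bus=[BusRd]  L5: P0=E P1=I P2=I  mem[L5]=30
4. P2: load  L6  bus=[BusRd]  L6: P0=I P1=I P2=E  mem[L6]=50
5. P1: load  L6  bus=[BusRd]  L6: P0=I P1=S P2=S  mem[L6]=50
6. P1: load  L6  bus=[-]  L6: P0=I P1=S P2=S  mem[L6]=50
7. P1: load  L6  bus=[-]  L6: P0=I P1=S P2=S  mem[L6]=50
8. P1: store L2 := 70  bus=[BusRdX]  L2: P0=I P1=M P2=I  mem[L2]=10
9. P2: load  L6  bus=[-]  L6: P0=I P1=S P2=S  mem[L6]=50
10. P2: store L4 := 57  bus=[BusUpgr]  L4: P0=I P1=I P2=M  mem[L4]=44
11. P2: store L6 := 30  bus=[BusUpgr]  L6: P0=I P1=I P2=M  mem[L6]=50
12. P0: store L3 := 25  bus=[BusRdX]  L3: P0=M P1=I P2=I  mem[L3]=50
13. P1: load  L6  bus=[BusRd,Flush]  L6: P0=I P1=S P2=S  mem[L6]=30
14. P1: load  L6  bus=[-]  L6: P0=I P1=S P2=S  mem[L6]=30
15. P1: load  L3  bus=[BusRd,Flush]  L3: P0=S P1=S P2=I  mem[L3]=25
16. P2: load  L6  bus=[-]  L6: P0=I P1=S P2=S  mem[L6]=30
17. P0: store L6 := 67  bus=[BusRdX]  L6: P0=M P1=I P2=I  mem[L6]=30
18. P0: store L6 := 56  bus=[-]  L6: P0=M P1=I P2=I  mem[L6]=30
19. P0: load  L6  bus=[-]  L6: P0=M P1=I P2=I  mem[L6]=30
20. P0: load  L2  bus=[BusRd,Flush]  L2: P0=S P1=S P2=I  mem[L2]=70
21. P0: load  L2  bus=[-]  L2: P0=S P1=S P2=I  mem[L2]=70
22. P0: load  L4  bus=[BusRd,Flush]  L4: P0=S P1=I P2=S  mem[L4]=57
23. P1: store L6 := 84  bus=[BusRdX,Flush]  L6: P0=I P1=M P2=I  mem[L6]=56
24. P0: store L6 := 38  bus=[BusRdX,Flush]  L6: P0=M P1=I P2=I  mem[L6]=84
25. P1: load  L6  bus=[BusRd,Flush]  L6: P0=S P1=S P2=I  mem[L6]=38

bus = BusRdX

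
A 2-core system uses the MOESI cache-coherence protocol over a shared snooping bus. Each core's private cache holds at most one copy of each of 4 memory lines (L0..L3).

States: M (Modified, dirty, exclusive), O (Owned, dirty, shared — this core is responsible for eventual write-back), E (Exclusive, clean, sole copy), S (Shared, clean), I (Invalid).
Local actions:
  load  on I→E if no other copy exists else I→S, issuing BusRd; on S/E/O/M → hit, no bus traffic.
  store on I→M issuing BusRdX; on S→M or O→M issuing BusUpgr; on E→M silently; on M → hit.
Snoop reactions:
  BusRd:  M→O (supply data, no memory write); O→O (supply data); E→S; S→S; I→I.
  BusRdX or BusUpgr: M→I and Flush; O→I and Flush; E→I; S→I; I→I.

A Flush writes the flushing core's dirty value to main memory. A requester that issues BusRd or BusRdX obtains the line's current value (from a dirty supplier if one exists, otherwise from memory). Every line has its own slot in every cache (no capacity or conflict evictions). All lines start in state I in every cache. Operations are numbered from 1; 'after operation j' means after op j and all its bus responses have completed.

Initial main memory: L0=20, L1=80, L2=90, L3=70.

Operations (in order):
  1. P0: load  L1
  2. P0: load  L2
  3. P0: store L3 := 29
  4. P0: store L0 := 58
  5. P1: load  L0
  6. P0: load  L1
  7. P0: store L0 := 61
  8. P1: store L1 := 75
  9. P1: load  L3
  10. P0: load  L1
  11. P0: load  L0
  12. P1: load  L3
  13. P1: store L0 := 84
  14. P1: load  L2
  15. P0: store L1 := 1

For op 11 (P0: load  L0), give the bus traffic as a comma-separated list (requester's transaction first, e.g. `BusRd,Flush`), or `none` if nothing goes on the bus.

  op1 P0: load  L1 → E/I on L1; bus BusRd; mem=80
  op2 P0: load  L2 → E/I on L2; bus BusRd; mem=90
  op3 P0: store L3 := 29 → M/I on L3; bus BusRdX; mem=70
  op4 P0: store L0 := 58 → M/I on L0; bus BusRdX; mem=20
  op5 P1: load  L0 → O/S on L0; bus BusRd; mem=20
  op6 P0: load  L1 → E/I on L1; bus (none); mem=80
  op7 P0: store L0 := 61 → M/I on L0; bus BusUpgr; mem=20
  op8 P1: store L1 := 75 → I/M on L1; bus BusRdX; mem=80
  op9 P1: load  L3 → O/S on L3; bus BusRd; mem=70
  op10 P0: load  L1 → S/O on L1; bus BusRd; mem=80
  op11 P0: load  L0 → M/I on L0; bus (none); mem=20
  op12 P1: load  L3 → O/S on L3; bus (none); mem=70
  op13 P1: store L0 := 84 → I/M on L0; bus BusRdX Flush; mem=61
  op14 P1: load  L2 → S/S on L2; bus BusRd; mem=90
  op15 P0: store L1 := 1 → M/I on L1; bus BusUpgr Flush; mem=75

bus = none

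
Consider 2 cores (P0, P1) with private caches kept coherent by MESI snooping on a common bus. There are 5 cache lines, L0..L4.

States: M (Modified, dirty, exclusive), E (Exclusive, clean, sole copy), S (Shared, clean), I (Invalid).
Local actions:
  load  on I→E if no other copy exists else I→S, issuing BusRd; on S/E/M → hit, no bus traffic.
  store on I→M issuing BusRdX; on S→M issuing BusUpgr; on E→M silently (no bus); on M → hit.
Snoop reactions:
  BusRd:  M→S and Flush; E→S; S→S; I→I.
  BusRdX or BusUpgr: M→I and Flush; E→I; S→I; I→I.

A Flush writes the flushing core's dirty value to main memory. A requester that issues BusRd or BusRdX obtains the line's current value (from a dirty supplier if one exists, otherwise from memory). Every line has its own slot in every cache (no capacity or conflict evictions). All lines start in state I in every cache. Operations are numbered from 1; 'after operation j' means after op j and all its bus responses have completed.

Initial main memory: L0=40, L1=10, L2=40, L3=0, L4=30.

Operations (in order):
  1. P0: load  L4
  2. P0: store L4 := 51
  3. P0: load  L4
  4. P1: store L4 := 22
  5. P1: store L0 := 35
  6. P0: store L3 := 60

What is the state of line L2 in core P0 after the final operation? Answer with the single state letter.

state = I

1. P0: load  L4  bus=[BusRd]  L4: P0=E P1=I  mem[L4]=30
2. P0: store L4 := 51  bus=[-]  L4: P0=M P1=I  mem[L4]=30
3. P0: load  L4  bus=[-]  L4: P0=M P1=I  mem[L4]=30
4. P1: store L4 := 22  bus=[BusRdX,Flush]  L4: P0=I P1=M  mem[L4]=51
5. P1: store L0 := 35  bus=[BusRdX]  L0: P0=I P1=M  mem[L0]=40
6. P0: store L3 := 60  bus=[BusRdX]  L3: P0=M P1=I  mem[L3]=0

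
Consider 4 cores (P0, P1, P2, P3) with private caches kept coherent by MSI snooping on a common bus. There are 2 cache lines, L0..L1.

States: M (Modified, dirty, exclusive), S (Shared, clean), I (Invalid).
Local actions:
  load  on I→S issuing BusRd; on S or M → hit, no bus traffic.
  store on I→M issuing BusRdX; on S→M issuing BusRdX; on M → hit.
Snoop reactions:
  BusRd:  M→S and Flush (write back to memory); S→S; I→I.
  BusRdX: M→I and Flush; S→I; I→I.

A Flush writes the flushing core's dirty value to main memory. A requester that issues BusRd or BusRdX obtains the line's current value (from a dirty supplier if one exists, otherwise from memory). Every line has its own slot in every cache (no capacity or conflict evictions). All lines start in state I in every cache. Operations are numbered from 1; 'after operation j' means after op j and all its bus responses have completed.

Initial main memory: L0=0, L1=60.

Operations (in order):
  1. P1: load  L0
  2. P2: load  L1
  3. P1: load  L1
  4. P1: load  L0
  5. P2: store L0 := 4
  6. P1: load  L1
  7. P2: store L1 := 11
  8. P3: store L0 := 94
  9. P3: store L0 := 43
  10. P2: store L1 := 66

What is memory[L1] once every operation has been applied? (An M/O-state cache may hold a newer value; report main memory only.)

step 1: P1: load  L0  ⟶  ISII  (L0)  txn=BusRd  M[L0]=0
step 2: P2: load  L1  ⟶  IISI  (L1)  txn=BusRd  M[L1]=60
step 3: P1: load  L1  ⟶  ISSI  (L1)  txn=BusRd  M[L1]=60
step 4: P1: load  L0  ⟶  ISII  (L0)  txn=∅  M[L0]=0
step 5: P2: store L0 := 4  ⟶  IIMI  (L0)  txn=BusRdX  M[L0]=0
step 6: P1: load  L1  ⟶  ISSI  (L1)  txn=∅  M[L1]=60
step 7: P2: store L1 := 11  ⟶  IIMI  (L1)  txn=BusRdX  M[L1]=60
step 8: P3: store L0 := 94  ⟶  IIIM  (L0)  txn=BusRdX+Flush  M[L0]=4
step 9: P3: store L0 := 43  ⟶  IIIM  (L0)  txn=∅  M[L0]=4
step 10: P2: store L1 := 66  ⟶  IIMI  (L1)  txn=∅  M[L1]=60

memory[L1] = 60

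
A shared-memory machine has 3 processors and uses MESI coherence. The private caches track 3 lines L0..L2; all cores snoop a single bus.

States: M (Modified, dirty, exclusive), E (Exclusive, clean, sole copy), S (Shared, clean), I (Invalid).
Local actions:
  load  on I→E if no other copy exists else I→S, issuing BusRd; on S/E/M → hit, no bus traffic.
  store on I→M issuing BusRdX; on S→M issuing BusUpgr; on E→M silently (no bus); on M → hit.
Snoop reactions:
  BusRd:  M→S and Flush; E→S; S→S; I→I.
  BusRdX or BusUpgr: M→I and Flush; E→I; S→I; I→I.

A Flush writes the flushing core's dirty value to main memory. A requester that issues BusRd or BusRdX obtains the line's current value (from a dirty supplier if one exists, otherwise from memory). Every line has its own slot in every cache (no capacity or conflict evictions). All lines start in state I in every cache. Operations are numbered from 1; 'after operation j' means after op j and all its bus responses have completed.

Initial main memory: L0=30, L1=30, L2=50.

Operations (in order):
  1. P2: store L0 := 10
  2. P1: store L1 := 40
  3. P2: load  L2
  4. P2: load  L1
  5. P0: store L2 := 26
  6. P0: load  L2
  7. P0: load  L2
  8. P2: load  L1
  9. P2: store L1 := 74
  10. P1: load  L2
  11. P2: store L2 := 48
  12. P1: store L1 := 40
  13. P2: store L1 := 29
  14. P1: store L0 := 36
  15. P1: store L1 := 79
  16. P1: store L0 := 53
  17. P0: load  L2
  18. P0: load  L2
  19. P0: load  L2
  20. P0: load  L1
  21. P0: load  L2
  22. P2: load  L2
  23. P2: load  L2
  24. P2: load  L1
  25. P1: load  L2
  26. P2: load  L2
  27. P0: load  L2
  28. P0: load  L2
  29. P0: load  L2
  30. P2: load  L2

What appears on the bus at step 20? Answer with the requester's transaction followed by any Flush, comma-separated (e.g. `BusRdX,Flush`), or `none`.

bus = BusRd,Flush

1. P2: store L0 := 10  bus=[BusRdX]  L0: P0=I P1=I P2=M  mem[L0]=30
2. P1: store L1 := 40  bus=[BusRdX]  L1: P0=I P1=M P2=I  mem[L1]=30
3. P2: load  L2  bus=[BusRd]  L2: P0=I P1=I P2=E  mem[L2]=50
4. P2: load  L1  bus=[BusRd,Flush]  L1: P0=I P1=S P2=S  mem[L1]=40
5. P0: store L2 := 26  bus=[BusRdX]  L2: P0=M P1=I P2=I  mem[L2]=50
6. P0: load  L2  bus=[-]  L2: P0=M P1=I P2=I  mem[L2]=50
7. P0: load  L2  bus=[-]  L2: P0=M P1=I P2=I  mem[L2]=50
8. P2: load  L1  bus=[-]  L1: P0=I P1=S P2=S  mem[L1]=40
9. P2: store L1 := 74  bus=[BusUpgr]  L1: P0=I P1=I P2=M  mem[L1]=40
10. P1: load  L2  bus=[BusRd,Flush]  L2: P0=S P1=S P2=I  mem[L2]=26
11. P2: store L2 := 48  bus=[BusRdX]  L2: P0=I P1=I P2=M  mem[L2]=26
12. P1: store L1 := 40  bus=[BusRdX,Flush]  L1: P0=I P1=M P2=I  mem[L1]=74
13. P2: store L1 := 29  bus=[BusRdX,Flush]  L1: P0=I P1=I P2=M  mem[L1]=40
14. P1: store L0 := 36  bus=[BusRdX,Flush]  L0: P0=I P1=M P2=I  mem[L0]=10
15. P1: store L1 := 79  bus=[BusRdX,Flush]  L1: P0=I P1=M P2=I  mem[L1]=29
16. P1: store L0 := 53  bus=[-]  L0: P0=I P1=M P2=I  mem[L0]=10
17. P0: load  L2  bus=[BusRd,Flush]  L2: P0=S P1=I P2=S  mem[L2]=48
18. P0: load  L2  bus=[-]  L2: P0=S P1=I P2=S  mem[L2]=48
19. P0: load  L2  bus=[-]  L2: P0=S P1=I P2=S  mem[L2]=48
20. P0: load  L1  bus=[BusRd,Flush]  L1: P0=S P1=S P2=I  mem[L1]=79
21. P0: load  L2  bus=[-]  L2: P0=S P1=I P2=S  mem[L2]=48
22. P2: load  L2  bus=[-]  L2: P0=S P1=I P2=S  mem[L2]=48
23. P2: load  L2  bus=[-]  L2: P0=S P1=I P2=S  mem[L2]=48
24. P2: load  L1  bus=[BusRd]  L1: P0=S P1=S P2=S  mem[L1]=79
25. P1: load  L2  bus=[BusRd]  L2: P0=S P1=S P2=S  mem[L2]=48
26. P2: load  L2  bus=[-]  L2: P0=S P1=S P2=S  mem[L2]=48
27. P0: load  L2  bus=[-]  L2: P0=S P1=S P2=S  mem[L2]=48
28. P0: load  L2  bus=[-]  L2: P0=S P1=S P2=S  mem[L2]=48
29. P0: load  L2  bus=[-]  L2: P0=S P1=S P2=S  mem[L2]=48
30. P2: load  L2  bus=[-]  L2: P0=S P1=S P2=S  mem[L2]=48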